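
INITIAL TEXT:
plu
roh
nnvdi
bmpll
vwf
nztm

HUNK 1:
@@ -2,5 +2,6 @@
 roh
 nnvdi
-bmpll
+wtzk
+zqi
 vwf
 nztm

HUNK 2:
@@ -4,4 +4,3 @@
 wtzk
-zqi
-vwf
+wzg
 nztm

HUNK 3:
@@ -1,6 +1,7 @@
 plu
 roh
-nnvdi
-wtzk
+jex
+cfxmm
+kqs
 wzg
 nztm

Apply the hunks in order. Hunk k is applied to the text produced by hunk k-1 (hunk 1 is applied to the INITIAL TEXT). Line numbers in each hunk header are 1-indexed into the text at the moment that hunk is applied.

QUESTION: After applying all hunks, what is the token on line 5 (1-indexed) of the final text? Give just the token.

Answer: kqs

Derivation:
Hunk 1: at line 2 remove [bmpll] add [wtzk,zqi] -> 7 lines: plu roh nnvdi wtzk zqi vwf nztm
Hunk 2: at line 4 remove [zqi,vwf] add [wzg] -> 6 lines: plu roh nnvdi wtzk wzg nztm
Hunk 3: at line 1 remove [nnvdi,wtzk] add [jex,cfxmm,kqs] -> 7 lines: plu roh jex cfxmm kqs wzg nztm
Final line 5: kqs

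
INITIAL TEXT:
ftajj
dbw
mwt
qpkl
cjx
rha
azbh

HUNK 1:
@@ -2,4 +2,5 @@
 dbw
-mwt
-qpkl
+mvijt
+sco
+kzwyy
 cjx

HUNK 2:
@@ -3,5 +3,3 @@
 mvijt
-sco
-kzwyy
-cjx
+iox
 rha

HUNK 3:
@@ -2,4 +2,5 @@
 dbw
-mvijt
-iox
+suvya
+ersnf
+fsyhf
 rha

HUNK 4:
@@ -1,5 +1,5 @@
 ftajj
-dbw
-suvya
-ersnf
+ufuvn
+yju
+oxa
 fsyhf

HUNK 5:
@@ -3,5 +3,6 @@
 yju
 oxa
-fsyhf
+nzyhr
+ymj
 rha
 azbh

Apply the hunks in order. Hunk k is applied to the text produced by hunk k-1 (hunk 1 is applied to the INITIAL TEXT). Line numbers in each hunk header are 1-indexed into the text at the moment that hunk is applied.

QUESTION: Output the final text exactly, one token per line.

Hunk 1: at line 2 remove [mwt,qpkl] add [mvijt,sco,kzwyy] -> 8 lines: ftajj dbw mvijt sco kzwyy cjx rha azbh
Hunk 2: at line 3 remove [sco,kzwyy,cjx] add [iox] -> 6 lines: ftajj dbw mvijt iox rha azbh
Hunk 3: at line 2 remove [mvijt,iox] add [suvya,ersnf,fsyhf] -> 7 lines: ftajj dbw suvya ersnf fsyhf rha azbh
Hunk 4: at line 1 remove [dbw,suvya,ersnf] add [ufuvn,yju,oxa] -> 7 lines: ftajj ufuvn yju oxa fsyhf rha azbh
Hunk 5: at line 3 remove [fsyhf] add [nzyhr,ymj] -> 8 lines: ftajj ufuvn yju oxa nzyhr ymj rha azbh

Answer: ftajj
ufuvn
yju
oxa
nzyhr
ymj
rha
azbh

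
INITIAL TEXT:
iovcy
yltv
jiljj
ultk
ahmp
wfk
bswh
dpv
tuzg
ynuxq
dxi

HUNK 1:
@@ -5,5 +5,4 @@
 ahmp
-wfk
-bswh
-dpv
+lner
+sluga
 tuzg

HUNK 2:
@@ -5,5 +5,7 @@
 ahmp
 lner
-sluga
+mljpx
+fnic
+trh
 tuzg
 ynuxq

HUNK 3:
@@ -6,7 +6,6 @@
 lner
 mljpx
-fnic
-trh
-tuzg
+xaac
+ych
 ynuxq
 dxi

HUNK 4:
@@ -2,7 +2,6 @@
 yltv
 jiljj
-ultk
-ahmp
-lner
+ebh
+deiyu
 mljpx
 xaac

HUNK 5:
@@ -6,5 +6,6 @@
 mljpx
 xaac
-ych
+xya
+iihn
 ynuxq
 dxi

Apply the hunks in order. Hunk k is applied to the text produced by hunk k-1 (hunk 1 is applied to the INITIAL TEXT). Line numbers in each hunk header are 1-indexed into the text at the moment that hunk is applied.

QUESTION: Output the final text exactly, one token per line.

Answer: iovcy
yltv
jiljj
ebh
deiyu
mljpx
xaac
xya
iihn
ynuxq
dxi

Derivation:
Hunk 1: at line 5 remove [wfk,bswh,dpv] add [lner,sluga] -> 10 lines: iovcy yltv jiljj ultk ahmp lner sluga tuzg ynuxq dxi
Hunk 2: at line 5 remove [sluga] add [mljpx,fnic,trh] -> 12 lines: iovcy yltv jiljj ultk ahmp lner mljpx fnic trh tuzg ynuxq dxi
Hunk 3: at line 6 remove [fnic,trh,tuzg] add [xaac,ych] -> 11 lines: iovcy yltv jiljj ultk ahmp lner mljpx xaac ych ynuxq dxi
Hunk 4: at line 2 remove [ultk,ahmp,lner] add [ebh,deiyu] -> 10 lines: iovcy yltv jiljj ebh deiyu mljpx xaac ych ynuxq dxi
Hunk 5: at line 6 remove [ych] add [xya,iihn] -> 11 lines: iovcy yltv jiljj ebh deiyu mljpx xaac xya iihn ynuxq dxi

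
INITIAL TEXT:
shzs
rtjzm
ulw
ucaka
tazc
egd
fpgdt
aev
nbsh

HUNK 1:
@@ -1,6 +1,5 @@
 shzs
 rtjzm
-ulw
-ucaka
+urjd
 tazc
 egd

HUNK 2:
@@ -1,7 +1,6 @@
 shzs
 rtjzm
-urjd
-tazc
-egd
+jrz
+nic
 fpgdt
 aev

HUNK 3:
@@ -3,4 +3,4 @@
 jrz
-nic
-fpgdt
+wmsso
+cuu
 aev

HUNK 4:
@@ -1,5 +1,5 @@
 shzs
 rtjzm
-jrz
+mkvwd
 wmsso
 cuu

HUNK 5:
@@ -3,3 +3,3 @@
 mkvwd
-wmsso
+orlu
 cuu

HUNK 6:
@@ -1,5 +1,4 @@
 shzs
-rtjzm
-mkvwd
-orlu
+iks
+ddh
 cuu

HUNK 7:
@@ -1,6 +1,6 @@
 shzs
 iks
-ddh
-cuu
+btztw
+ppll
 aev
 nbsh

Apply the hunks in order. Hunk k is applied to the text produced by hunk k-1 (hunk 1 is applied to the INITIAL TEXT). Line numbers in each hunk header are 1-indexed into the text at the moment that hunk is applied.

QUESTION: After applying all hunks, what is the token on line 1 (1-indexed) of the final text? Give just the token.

Hunk 1: at line 1 remove [ulw,ucaka] add [urjd] -> 8 lines: shzs rtjzm urjd tazc egd fpgdt aev nbsh
Hunk 2: at line 1 remove [urjd,tazc,egd] add [jrz,nic] -> 7 lines: shzs rtjzm jrz nic fpgdt aev nbsh
Hunk 3: at line 3 remove [nic,fpgdt] add [wmsso,cuu] -> 7 lines: shzs rtjzm jrz wmsso cuu aev nbsh
Hunk 4: at line 1 remove [jrz] add [mkvwd] -> 7 lines: shzs rtjzm mkvwd wmsso cuu aev nbsh
Hunk 5: at line 3 remove [wmsso] add [orlu] -> 7 lines: shzs rtjzm mkvwd orlu cuu aev nbsh
Hunk 6: at line 1 remove [rtjzm,mkvwd,orlu] add [iks,ddh] -> 6 lines: shzs iks ddh cuu aev nbsh
Hunk 7: at line 1 remove [ddh,cuu] add [btztw,ppll] -> 6 lines: shzs iks btztw ppll aev nbsh
Final line 1: shzs

Answer: shzs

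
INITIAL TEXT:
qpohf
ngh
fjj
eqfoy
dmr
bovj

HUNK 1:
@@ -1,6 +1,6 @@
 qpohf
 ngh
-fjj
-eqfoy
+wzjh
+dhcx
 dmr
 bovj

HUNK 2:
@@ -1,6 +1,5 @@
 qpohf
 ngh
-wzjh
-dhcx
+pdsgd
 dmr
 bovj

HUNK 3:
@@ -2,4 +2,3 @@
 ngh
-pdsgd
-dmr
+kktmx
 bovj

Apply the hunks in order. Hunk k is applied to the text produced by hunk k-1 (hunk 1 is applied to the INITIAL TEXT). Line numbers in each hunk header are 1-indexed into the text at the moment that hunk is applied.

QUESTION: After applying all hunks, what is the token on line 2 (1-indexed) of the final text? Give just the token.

Answer: ngh

Derivation:
Hunk 1: at line 1 remove [fjj,eqfoy] add [wzjh,dhcx] -> 6 lines: qpohf ngh wzjh dhcx dmr bovj
Hunk 2: at line 1 remove [wzjh,dhcx] add [pdsgd] -> 5 lines: qpohf ngh pdsgd dmr bovj
Hunk 3: at line 2 remove [pdsgd,dmr] add [kktmx] -> 4 lines: qpohf ngh kktmx bovj
Final line 2: ngh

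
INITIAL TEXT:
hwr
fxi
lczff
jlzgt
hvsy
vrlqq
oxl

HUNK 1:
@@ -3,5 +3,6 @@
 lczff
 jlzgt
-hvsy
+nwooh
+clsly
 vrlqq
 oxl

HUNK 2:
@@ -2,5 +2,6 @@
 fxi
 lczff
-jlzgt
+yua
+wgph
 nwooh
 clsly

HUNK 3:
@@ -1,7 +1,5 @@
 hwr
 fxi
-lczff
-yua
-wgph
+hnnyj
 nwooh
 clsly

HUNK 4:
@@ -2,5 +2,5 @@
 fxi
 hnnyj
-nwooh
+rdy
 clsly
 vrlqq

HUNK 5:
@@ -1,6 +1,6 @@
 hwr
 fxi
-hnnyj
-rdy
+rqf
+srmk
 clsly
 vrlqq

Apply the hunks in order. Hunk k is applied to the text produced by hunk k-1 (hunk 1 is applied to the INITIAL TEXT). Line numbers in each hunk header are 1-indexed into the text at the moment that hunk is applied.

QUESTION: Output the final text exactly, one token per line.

Hunk 1: at line 3 remove [hvsy] add [nwooh,clsly] -> 8 lines: hwr fxi lczff jlzgt nwooh clsly vrlqq oxl
Hunk 2: at line 2 remove [jlzgt] add [yua,wgph] -> 9 lines: hwr fxi lczff yua wgph nwooh clsly vrlqq oxl
Hunk 3: at line 1 remove [lczff,yua,wgph] add [hnnyj] -> 7 lines: hwr fxi hnnyj nwooh clsly vrlqq oxl
Hunk 4: at line 2 remove [nwooh] add [rdy] -> 7 lines: hwr fxi hnnyj rdy clsly vrlqq oxl
Hunk 5: at line 1 remove [hnnyj,rdy] add [rqf,srmk] -> 7 lines: hwr fxi rqf srmk clsly vrlqq oxl

Answer: hwr
fxi
rqf
srmk
clsly
vrlqq
oxl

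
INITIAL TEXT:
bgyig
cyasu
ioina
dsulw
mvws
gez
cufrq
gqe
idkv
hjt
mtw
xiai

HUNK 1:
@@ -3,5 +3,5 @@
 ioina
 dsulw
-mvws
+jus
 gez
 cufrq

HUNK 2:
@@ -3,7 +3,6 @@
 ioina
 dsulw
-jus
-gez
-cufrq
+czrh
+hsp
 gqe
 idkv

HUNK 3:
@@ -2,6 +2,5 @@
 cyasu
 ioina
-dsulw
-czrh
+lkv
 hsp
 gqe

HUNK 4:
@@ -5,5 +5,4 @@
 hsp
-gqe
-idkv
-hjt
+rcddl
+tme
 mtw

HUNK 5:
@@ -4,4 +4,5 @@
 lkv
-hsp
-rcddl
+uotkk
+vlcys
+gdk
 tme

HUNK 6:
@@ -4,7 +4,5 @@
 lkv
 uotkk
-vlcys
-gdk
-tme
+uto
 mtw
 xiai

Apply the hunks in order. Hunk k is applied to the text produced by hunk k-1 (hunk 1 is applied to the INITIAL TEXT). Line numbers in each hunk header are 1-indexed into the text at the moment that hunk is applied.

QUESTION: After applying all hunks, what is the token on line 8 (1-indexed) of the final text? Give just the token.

Answer: xiai

Derivation:
Hunk 1: at line 3 remove [mvws] add [jus] -> 12 lines: bgyig cyasu ioina dsulw jus gez cufrq gqe idkv hjt mtw xiai
Hunk 2: at line 3 remove [jus,gez,cufrq] add [czrh,hsp] -> 11 lines: bgyig cyasu ioina dsulw czrh hsp gqe idkv hjt mtw xiai
Hunk 3: at line 2 remove [dsulw,czrh] add [lkv] -> 10 lines: bgyig cyasu ioina lkv hsp gqe idkv hjt mtw xiai
Hunk 4: at line 5 remove [gqe,idkv,hjt] add [rcddl,tme] -> 9 lines: bgyig cyasu ioina lkv hsp rcddl tme mtw xiai
Hunk 5: at line 4 remove [hsp,rcddl] add [uotkk,vlcys,gdk] -> 10 lines: bgyig cyasu ioina lkv uotkk vlcys gdk tme mtw xiai
Hunk 6: at line 4 remove [vlcys,gdk,tme] add [uto] -> 8 lines: bgyig cyasu ioina lkv uotkk uto mtw xiai
Final line 8: xiai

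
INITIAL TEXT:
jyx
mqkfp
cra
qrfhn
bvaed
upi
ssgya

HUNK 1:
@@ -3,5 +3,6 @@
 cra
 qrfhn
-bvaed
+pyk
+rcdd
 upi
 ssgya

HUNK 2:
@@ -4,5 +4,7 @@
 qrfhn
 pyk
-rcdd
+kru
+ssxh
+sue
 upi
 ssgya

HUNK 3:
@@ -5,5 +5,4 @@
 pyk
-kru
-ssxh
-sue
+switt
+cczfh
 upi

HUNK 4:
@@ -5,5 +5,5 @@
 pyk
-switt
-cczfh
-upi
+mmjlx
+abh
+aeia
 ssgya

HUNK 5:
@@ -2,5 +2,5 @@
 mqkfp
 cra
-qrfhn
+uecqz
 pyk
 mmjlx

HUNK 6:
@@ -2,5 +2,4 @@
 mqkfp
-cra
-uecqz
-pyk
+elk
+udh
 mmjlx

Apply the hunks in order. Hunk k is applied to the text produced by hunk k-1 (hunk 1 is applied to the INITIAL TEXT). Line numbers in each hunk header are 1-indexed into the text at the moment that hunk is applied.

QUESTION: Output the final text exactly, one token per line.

Answer: jyx
mqkfp
elk
udh
mmjlx
abh
aeia
ssgya

Derivation:
Hunk 1: at line 3 remove [bvaed] add [pyk,rcdd] -> 8 lines: jyx mqkfp cra qrfhn pyk rcdd upi ssgya
Hunk 2: at line 4 remove [rcdd] add [kru,ssxh,sue] -> 10 lines: jyx mqkfp cra qrfhn pyk kru ssxh sue upi ssgya
Hunk 3: at line 5 remove [kru,ssxh,sue] add [switt,cczfh] -> 9 lines: jyx mqkfp cra qrfhn pyk switt cczfh upi ssgya
Hunk 4: at line 5 remove [switt,cczfh,upi] add [mmjlx,abh,aeia] -> 9 lines: jyx mqkfp cra qrfhn pyk mmjlx abh aeia ssgya
Hunk 5: at line 2 remove [qrfhn] add [uecqz] -> 9 lines: jyx mqkfp cra uecqz pyk mmjlx abh aeia ssgya
Hunk 6: at line 2 remove [cra,uecqz,pyk] add [elk,udh] -> 8 lines: jyx mqkfp elk udh mmjlx abh aeia ssgya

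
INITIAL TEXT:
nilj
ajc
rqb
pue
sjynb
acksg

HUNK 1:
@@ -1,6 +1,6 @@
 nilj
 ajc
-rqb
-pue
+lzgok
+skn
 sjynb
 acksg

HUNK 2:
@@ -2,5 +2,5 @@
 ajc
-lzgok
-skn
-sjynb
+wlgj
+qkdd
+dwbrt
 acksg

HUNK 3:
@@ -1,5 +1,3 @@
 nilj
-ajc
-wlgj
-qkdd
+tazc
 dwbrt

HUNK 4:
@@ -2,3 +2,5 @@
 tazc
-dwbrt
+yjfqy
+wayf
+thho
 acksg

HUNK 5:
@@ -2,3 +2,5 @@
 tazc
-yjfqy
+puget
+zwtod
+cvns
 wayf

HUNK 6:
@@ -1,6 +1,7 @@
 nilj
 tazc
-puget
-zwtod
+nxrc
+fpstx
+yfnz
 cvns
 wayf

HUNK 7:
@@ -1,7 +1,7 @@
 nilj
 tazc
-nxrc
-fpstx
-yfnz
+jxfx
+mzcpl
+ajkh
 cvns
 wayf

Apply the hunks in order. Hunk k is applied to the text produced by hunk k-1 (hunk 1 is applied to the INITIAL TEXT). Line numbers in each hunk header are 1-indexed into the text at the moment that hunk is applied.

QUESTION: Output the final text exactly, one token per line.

Hunk 1: at line 1 remove [rqb,pue] add [lzgok,skn] -> 6 lines: nilj ajc lzgok skn sjynb acksg
Hunk 2: at line 2 remove [lzgok,skn,sjynb] add [wlgj,qkdd,dwbrt] -> 6 lines: nilj ajc wlgj qkdd dwbrt acksg
Hunk 3: at line 1 remove [ajc,wlgj,qkdd] add [tazc] -> 4 lines: nilj tazc dwbrt acksg
Hunk 4: at line 2 remove [dwbrt] add [yjfqy,wayf,thho] -> 6 lines: nilj tazc yjfqy wayf thho acksg
Hunk 5: at line 2 remove [yjfqy] add [puget,zwtod,cvns] -> 8 lines: nilj tazc puget zwtod cvns wayf thho acksg
Hunk 6: at line 1 remove [puget,zwtod] add [nxrc,fpstx,yfnz] -> 9 lines: nilj tazc nxrc fpstx yfnz cvns wayf thho acksg
Hunk 7: at line 1 remove [nxrc,fpstx,yfnz] add [jxfx,mzcpl,ajkh] -> 9 lines: nilj tazc jxfx mzcpl ajkh cvns wayf thho acksg

Answer: nilj
tazc
jxfx
mzcpl
ajkh
cvns
wayf
thho
acksg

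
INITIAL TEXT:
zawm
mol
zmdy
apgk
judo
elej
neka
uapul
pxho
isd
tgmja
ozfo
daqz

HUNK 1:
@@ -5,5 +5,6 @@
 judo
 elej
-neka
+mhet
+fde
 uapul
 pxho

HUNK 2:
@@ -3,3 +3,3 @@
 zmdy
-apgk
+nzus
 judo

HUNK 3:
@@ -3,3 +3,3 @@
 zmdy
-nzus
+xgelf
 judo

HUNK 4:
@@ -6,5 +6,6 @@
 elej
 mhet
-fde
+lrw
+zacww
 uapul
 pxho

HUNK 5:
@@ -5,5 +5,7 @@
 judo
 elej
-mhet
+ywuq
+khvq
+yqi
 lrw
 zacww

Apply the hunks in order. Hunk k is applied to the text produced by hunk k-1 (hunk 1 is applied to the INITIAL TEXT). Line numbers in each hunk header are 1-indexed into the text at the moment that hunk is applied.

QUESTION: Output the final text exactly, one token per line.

Hunk 1: at line 5 remove [neka] add [mhet,fde] -> 14 lines: zawm mol zmdy apgk judo elej mhet fde uapul pxho isd tgmja ozfo daqz
Hunk 2: at line 3 remove [apgk] add [nzus] -> 14 lines: zawm mol zmdy nzus judo elej mhet fde uapul pxho isd tgmja ozfo daqz
Hunk 3: at line 3 remove [nzus] add [xgelf] -> 14 lines: zawm mol zmdy xgelf judo elej mhet fde uapul pxho isd tgmja ozfo daqz
Hunk 4: at line 6 remove [fde] add [lrw,zacww] -> 15 lines: zawm mol zmdy xgelf judo elej mhet lrw zacww uapul pxho isd tgmja ozfo daqz
Hunk 5: at line 5 remove [mhet] add [ywuq,khvq,yqi] -> 17 lines: zawm mol zmdy xgelf judo elej ywuq khvq yqi lrw zacww uapul pxho isd tgmja ozfo daqz

Answer: zawm
mol
zmdy
xgelf
judo
elej
ywuq
khvq
yqi
lrw
zacww
uapul
pxho
isd
tgmja
ozfo
daqz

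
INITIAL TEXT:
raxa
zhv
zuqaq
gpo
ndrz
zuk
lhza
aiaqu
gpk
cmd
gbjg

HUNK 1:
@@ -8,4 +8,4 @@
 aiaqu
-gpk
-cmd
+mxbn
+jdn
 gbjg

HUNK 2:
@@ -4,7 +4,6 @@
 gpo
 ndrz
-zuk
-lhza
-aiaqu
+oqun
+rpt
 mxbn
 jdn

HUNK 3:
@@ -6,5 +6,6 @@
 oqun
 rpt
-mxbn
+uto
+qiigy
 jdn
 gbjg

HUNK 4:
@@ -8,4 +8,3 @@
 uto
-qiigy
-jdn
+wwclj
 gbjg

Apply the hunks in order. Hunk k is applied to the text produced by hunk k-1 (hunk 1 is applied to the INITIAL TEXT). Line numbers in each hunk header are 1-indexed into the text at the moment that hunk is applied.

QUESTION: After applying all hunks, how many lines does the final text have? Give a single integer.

Answer: 10

Derivation:
Hunk 1: at line 8 remove [gpk,cmd] add [mxbn,jdn] -> 11 lines: raxa zhv zuqaq gpo ndrz zuk lhza aiaqu mxbn jdn gbjg
Hunk 2: at line 4 remove [zuk,lhza,aiaqu] add [oqun,rpt] -> 10 lines: raxa zhv zuqaq gpo ndrz oqun rpt mxbn jdn gbjg
Hunk 3: at line 6 remove [mxbn] add [uto,qiigy] -> 11 lines: raxa zhv zuqaq gpo ndrz oqun rpt uto qiigy jdn gbjg
Hunk 4: at line 8 remove [qiigy,jdn] add [wwclj] -> 10 lines: raxa zhv zuqaq gpo ndrz oqun rpt uto wwclj gbjg
Final line count: 10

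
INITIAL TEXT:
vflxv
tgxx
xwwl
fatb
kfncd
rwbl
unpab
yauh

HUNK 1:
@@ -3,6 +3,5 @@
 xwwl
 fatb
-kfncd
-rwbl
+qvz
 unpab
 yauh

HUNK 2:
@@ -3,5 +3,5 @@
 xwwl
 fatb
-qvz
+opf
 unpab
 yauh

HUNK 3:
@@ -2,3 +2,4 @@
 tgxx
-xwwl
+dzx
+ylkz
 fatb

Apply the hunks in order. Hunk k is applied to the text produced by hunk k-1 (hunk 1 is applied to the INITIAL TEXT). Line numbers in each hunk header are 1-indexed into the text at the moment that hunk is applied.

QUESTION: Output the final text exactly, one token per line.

Hunk 1: at line 3 remove [kfncd,rwbl] add [qvz] -> 7 lines: vflxv tgxx xwwl fatb qvz unpab yauh
Hunk 2: at line 3 remove [qvz] add [opf] -> 7 lines: vflxv tgxx xwwl fatb opf unpab yauh
Hunk 3: at line 2 remove [xwwl] add [dzx,ylkz] -> 8 lines: vflxv tgxx dzx ylkz fatb opf unpab yauh

Answer: vflxv
tgxx
dzx
ylkz
fatb
opf
unpab
yauh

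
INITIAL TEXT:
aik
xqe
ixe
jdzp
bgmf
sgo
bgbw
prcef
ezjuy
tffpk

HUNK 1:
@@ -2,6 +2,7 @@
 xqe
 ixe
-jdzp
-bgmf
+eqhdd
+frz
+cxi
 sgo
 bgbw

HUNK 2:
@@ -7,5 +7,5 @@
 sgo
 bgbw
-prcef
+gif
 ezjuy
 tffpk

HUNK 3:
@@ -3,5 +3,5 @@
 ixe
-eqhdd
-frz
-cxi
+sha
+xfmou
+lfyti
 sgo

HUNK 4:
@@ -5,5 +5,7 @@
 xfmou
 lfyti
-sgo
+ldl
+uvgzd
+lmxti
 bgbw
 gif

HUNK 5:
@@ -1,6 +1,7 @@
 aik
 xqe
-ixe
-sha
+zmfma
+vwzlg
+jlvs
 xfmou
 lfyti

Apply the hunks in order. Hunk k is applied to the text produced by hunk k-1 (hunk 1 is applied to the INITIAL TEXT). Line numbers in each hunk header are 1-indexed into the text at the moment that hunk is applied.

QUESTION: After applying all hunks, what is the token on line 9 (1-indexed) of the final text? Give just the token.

Answer: uvgzd

Derivation:
Hunk 1: at line 2 remove [jdzp,bgmf] add [eqhdd,frz,cxi] -> 11 lines: aik xqe ixe eqhdd frz cxi sgo bgbw prcef ezjuy tffpk
Hunk 2: at line 7 remove [prcef] add [gif] -> 11 lines: aik xqe ixe eqhdd frz cxi sgo bgbw gif ezjuy tffpk
Hunk 3: at line 3 remove [eqhdd,frz,cxi] add [sha,xfmou,lfyti] -> 11 lines: aik xqe ixe sha xfmou lfyti sgo bgbw gif ezjuy tffpk
Hunk 4: at line 5 remove [sgo] add [ldl,uvgzd,lmxti] -> 13 lines: aik xqe ixe sha xfmou lfyti ldl uvgzd lmxti bgbw gif ezjuy tffpk
Hunk 5: at line 1 remove [ixe,sha] add [zmfma,vwzlg,jlvs] -> 14 lines: aik xqe zmfma vwzlg jlvs xfmou lfyti ldl uvgzd lmxti bgbw gif ezjuy tffpk
Final line 9: uvgzd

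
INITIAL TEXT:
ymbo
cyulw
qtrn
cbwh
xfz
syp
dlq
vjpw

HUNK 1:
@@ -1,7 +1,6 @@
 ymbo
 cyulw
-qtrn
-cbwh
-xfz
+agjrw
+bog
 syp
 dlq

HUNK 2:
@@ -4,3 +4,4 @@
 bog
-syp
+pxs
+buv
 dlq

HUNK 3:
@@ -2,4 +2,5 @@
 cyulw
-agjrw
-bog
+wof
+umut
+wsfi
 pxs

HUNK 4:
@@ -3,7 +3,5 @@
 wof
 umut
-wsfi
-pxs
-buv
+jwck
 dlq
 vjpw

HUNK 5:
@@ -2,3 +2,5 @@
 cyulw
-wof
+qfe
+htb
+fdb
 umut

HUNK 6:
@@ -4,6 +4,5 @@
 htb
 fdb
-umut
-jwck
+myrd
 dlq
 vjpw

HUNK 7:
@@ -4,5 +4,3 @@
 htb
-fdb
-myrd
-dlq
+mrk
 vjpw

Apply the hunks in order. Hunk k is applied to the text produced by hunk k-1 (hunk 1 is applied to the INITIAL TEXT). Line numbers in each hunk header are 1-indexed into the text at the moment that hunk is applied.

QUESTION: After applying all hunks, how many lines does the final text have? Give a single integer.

Hunk 1: at line 1 remove [qtrn,cbwh,xfz] add [agjrw,bog] -> 7 lines: ymbo cyulw agjrw bog syp dlq vjpw
Hunk 2: at line 4 remove [syp] add [pxs,buv] -> 8 lines: ymbo cyulw agjrw bog pxs buv dlq vjpw
Hunk 3: at line 2 remove [agjrw,bog] add [wof,umut,wsfi] -> 9 lines: ymbo cyulw wof umut wsfi pxs buv dlq vjpw
Hunk 4: at line 3 remove [wsfi,pxs,buv] add [jwck] -> 7 lines: ymbo cyulw wof umut jwck dlq vjpw
Hunk 5: at line 2 remove [wof] add [qfe,htb,fdb] -> 9 lines: ymbo cyulw qfe htb fdb umut jwck dlq vjpw
Hunk 6: at line 4 remove [umut,jwck] add [myrd] -> 8 lines: ymbo cyulw qfe htb fdb myrd dlq vjpw
Hunk 7: at line 4 remove [fdb,myrd,dlq] add [mrk] -> 6 lines: ymbo cyulw qfe htb mrk vjpw
Final line count: 6

Answer: 6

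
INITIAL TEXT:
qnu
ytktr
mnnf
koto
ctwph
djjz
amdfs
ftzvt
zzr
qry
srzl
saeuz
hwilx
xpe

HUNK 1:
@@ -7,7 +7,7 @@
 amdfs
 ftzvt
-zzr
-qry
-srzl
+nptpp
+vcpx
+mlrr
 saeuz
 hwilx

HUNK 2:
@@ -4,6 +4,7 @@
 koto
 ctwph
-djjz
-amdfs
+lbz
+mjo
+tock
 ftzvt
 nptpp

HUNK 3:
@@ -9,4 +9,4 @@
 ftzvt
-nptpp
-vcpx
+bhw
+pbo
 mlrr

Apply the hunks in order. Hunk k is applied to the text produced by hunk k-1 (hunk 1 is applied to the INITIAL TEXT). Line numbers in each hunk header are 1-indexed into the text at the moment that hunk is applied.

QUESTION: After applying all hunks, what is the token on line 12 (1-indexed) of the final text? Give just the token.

Hunk 1: at line 7 remove [zzr,qry,srzl] add [nptpp,vcpx,mlrr] -> 14 lines: qnu ytktr mnnf koto ctwph djjz amdfs ftzvt nptpp vcpx mlrr saeuz hwilx xpe
Hunk 2: at line 4 remove [djjz,amdfs] add [lbz,mjo,tock] -> 15 lines: qnu ytktr mnnf koto ctwph lbz mjo tock ftzvt nptpp vcpx mlrr saeuz hwilx xpe
Hunk 3: at line 9 remove [nptpp,vcpx] add [bhw,pbo] -> 15 lines: qnu ytktr mnnf koto ctwph lbz mjo tock ftzvt bhw pbo mlrr saeuz hwilx xpe
Final line 12: mlrr

Answer: mlrr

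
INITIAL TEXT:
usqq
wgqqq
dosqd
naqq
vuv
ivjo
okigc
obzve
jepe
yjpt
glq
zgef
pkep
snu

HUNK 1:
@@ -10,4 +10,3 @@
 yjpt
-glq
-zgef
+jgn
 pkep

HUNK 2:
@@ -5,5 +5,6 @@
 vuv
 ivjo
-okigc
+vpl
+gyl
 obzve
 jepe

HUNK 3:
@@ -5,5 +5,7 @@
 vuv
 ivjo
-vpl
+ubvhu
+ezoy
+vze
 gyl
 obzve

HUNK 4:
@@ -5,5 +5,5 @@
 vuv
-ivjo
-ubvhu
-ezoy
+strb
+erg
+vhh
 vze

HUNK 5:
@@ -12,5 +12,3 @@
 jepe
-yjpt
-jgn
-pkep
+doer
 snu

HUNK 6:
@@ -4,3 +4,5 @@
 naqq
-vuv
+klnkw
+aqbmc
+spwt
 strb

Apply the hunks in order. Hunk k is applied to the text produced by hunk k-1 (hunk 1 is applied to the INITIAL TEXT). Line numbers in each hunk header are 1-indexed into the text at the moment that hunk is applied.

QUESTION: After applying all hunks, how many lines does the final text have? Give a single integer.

Hunk 1: at line 10 remove [glq,zgef] add [jgn] -> 13 lines: usqq wgqqq dosqd naqq vuv ivjo okigc obzve jepe yjpt jgn pkep snu
Hunk 2: at line 5 remove [okigc] add [vpl,gyl] -> 14 lines: usqq wgqqq dosqd naqq vuv ivjo vpl gyl obzve jepe yjpt jgn pkep snu
Hunk 3: at line 5 remove [vpl] add [ubvhu,ezoy,vze] -> 16 lines: usqq wgqqq dosqd naqq vuv ivjo ubvhu ezoy vze gyl obzve jepe yjpt jgn pkep snu
Hunk 4: at line 5 remove [ivjo,ubvhu,ezoy] add [strb,erg,vhh] -> 16 lines: usqq wgqqq dosqd naqq vuv strb erg vhh vze gyl obzve jepe yjpt jgn pkep snu
Hunk 5: at line 12 remove [yjpt,jgn,pkep] add [doer] -> 14 lines: usqq wgqqq dosqd naqq vuv strb erg vhh vze gyl obzve jepe doer snu
Hunk 6: at line 4 remove [vuv] add [klnkw,aqbmc,spwt] -> 16 lines: usqq wgqqq dosqd naqq klnkw aqbmc spwt strb erg vhh vze gyl obzve jepe doer snu
Final line count: 16

Answer: 16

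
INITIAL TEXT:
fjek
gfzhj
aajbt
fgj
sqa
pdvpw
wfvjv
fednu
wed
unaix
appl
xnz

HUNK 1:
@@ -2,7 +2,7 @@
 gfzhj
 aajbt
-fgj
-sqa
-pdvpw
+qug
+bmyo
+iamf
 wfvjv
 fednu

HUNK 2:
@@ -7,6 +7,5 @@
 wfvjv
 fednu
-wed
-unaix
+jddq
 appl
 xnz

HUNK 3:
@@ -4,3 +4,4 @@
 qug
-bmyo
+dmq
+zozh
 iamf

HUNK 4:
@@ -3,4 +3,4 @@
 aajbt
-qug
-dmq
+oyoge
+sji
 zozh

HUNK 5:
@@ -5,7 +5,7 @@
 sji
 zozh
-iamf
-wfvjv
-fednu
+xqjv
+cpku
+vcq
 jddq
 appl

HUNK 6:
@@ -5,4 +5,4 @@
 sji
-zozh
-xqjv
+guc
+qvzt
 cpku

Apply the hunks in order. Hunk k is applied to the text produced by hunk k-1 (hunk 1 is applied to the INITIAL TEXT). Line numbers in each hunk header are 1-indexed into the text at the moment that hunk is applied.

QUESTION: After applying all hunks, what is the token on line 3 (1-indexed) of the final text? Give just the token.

Answer: aajbt

Derivation:
Hunk 1: at line 2 remove [fgj,sqa,pdvpw] add [qug,bmyo,iamf] -> 12 lines: fjek gfzhj aajbt qug bmyo iamf wfvjv fednu wed unaix appl xnz
Hunk 2: at line 7 remove [wed,unaix] add [jddq] -> 11 lines: fjek gfzhj aajbt qug bmyo iamf wfvjv fednu jddq appl xnz
Hunk 3: at line 4 remove [bmyo] add [dmq,zozh] -> 12 lines: fjek gfzhj aajbt qug dmq zozh iamf wfvjv fednu jddq appl xnz
Hunk 4: at line 3 remove [qug,dmq] add [oyoge,sji] -> 12 lines: fjek gfzhj aajbt oyoge sji zozh iamf wfvjv fednu jddq appl xnz
Hunk 5: at line 5 remove [iamf,wfvjv,fednu] add [xqjv,cpku,vcq] -> 12 lines: fjek gfzhj aajbt oyoge sji zozh xqjv cpku vcq jddq appl xnz
Hunk 6: at line 5 remove [zozh,xqjv] add [guc,qvzt] -> 12 lines: fjek gfzhj aajbt oyoge sji guc qvzt cpku vcq jddq appl xnz
Final line 3: aajbt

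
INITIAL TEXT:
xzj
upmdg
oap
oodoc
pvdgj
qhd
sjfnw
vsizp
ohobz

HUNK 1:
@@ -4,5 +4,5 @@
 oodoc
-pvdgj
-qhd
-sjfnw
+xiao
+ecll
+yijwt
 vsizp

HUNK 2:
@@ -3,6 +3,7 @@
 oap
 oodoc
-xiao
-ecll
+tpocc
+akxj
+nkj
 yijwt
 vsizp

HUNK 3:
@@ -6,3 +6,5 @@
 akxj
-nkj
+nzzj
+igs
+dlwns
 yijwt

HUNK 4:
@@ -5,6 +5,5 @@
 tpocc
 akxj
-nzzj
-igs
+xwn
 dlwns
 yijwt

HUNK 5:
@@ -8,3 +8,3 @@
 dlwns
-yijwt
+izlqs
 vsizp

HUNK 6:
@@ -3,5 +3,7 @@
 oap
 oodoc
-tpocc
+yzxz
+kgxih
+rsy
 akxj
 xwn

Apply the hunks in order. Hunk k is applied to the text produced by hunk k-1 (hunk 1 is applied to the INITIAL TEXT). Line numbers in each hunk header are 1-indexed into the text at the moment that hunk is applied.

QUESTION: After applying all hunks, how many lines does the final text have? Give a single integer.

Hunk 1: at line 4 remove [pvdgj,qhd,sjfnw] add [xiao,ecll,yijwt] -> 9 lines: xzj upmdg oap oodoc xiao ecll yijwt vsizp ohobz
Hunk 2: at line 3 remove [xiao,ecll] add [tpocc,akxj,nkj] -> 10 lines: xzj upmdg oap oodoc tpocc akxj nkj yijwt vsizp ohobz
Hunk 3: at line 6 remove [nkj] add [nzzj,igs,dlwns] -> 12 lines: xzj upmdg oap oodoc tpocc akxj nzzj igs dlwns yijwt vsizp ohobz
Hunk 4: at line 5 remove [nzzj,igs] add [xwn] -> 11 lines: xzj upmdg oap oodoc tpocc akxj xwn dlwns yijwt vsizp ohobz
Hunk 5: at line 8 remove [yijwt] add [izlqs] -> 11 lines: xzj upmdg oap oodoc tpocc akxj xwn dlwns izlqs vsizp ohobz
Hunk 6: at line 3 remove [tpocc] add [yzxz,kgxih,rsy] -> 13 lines: xzj upmdg oap oodoc yzxz kgxih rsy akxj xwn dlwns izlqs vsizp ohobz
Final line count: 13

Answer: 13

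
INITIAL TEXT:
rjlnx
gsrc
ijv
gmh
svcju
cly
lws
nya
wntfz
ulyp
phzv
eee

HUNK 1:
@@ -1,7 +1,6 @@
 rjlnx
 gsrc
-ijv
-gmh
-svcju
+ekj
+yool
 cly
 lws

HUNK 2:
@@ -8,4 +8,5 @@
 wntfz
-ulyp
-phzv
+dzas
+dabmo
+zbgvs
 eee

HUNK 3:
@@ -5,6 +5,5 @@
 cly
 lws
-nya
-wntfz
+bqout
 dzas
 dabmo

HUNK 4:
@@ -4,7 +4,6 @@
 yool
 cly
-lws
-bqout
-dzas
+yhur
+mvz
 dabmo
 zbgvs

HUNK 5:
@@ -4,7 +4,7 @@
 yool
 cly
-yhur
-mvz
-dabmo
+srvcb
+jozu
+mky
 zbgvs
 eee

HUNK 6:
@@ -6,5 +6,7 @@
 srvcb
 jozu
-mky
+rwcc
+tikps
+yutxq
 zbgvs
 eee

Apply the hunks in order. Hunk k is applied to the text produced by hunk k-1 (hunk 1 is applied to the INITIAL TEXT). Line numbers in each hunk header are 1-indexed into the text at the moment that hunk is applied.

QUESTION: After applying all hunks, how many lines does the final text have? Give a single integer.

Hunk 1: at line 1 remove [ijv,gmh,svcju] add [ekj,yool] -> 11 lines: rjlnx gsrc ekj yool cly lws nya wntfz ulyp phzv eee
Hunk 2: at line 8 remove [ulyp,phzv] add [dzas,dabmo,zbgvs] -> 12 lines: rjlnx gsrc ekj yool cly lws nya wntfz dzas dabmo zbgvs eee
Hunk 3: at line 5 remove [nya,wntfz] add [bqout] -> 11 lines: rjlnx gsrc ekj yool cly lws bqout dzas dabmo zbgvs eee
Hunk 4: at line 4 remove [lws,bqout,dzas] add [yhur,mvz] -> 10 lines: rjlnx gsrc ekj yool cly yhur mvz dabmo zbgvs eee
Hunk 5: at line 4 remove [yhur,mvz,dabmo] add [srvcb,jozu,mky] -> 10 lines: rjlnx gsrc ekj yool cly srvcb jozu mky zbgvs eee
Hunk 6: at line 6 remove [mky] add [rwcc,tikps,yutxq] -> 12 lines: rjlnx gsrc ekj yool cly srvcb jozu rwcc tikps yutxq zbgvs eee
Final line count: 12

Answer: 12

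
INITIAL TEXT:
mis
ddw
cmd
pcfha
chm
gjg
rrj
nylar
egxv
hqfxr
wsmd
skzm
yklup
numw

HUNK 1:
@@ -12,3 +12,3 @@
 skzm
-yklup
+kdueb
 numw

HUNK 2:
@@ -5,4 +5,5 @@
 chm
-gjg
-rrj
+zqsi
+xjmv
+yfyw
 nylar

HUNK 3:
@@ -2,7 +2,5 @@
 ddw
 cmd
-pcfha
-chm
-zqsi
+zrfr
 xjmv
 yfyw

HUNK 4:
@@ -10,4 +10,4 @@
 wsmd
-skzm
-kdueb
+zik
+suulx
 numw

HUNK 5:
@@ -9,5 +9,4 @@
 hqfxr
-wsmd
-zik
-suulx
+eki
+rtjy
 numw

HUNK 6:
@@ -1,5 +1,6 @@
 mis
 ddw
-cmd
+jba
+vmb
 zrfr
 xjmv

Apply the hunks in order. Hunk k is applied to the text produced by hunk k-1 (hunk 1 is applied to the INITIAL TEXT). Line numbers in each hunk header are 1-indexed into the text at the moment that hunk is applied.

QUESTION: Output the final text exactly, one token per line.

Hunk 1: at line 12 remove [yklup] add [kdueb] -> 14 lines: mis ddw cmd pcfha chm gjg rrj nylar egxv hqfxr wsmd skzm kdueb numw
Hunk 2: at line 5 remove [gjg,rrj] add [zqsi,xjmv,yfyw] -> 15 lines: mis ddw cmd pcfha chm zqsi xjmv yfyw nylar egxv hqfxr wsmd skzm kdueb numw
Hunk 3: at line 2 remove [pcfha,chm,zqsi] add [zrfr] -> 13 lines: mis ddw cmd zrfr xjmv yfyw nylar egxv hqfxr wsmd skzm kdueb numw
Hunk 4: at line 10 remove [skzm,kdueb] add [zik,suulx] -> 13 lines: mis ddw cmd zrfr xjmv yfyw nylar egxv hqfxr wsmd zik suulx numw
Hunk 5: at line 9 remove [wsmd,zik,suulx] add [eki,rtjy] -> 12 lines: mis ddw cmd zrfr xjmv yfyw nylar egxv hqfxr eki rtjy numw
Hunk 6: at line 1 remove [cmd] add [jba,vmb] -> 13 lines: mis ddw jba vmb zrfr xjmv yfyw nylar egxv hqfxr eki rtjy numw

Answer: mis
ddw
jba
vmb
zrfr
xjmv
yfyw
nylar
egxv
hqfxr
eki
rtjy
numw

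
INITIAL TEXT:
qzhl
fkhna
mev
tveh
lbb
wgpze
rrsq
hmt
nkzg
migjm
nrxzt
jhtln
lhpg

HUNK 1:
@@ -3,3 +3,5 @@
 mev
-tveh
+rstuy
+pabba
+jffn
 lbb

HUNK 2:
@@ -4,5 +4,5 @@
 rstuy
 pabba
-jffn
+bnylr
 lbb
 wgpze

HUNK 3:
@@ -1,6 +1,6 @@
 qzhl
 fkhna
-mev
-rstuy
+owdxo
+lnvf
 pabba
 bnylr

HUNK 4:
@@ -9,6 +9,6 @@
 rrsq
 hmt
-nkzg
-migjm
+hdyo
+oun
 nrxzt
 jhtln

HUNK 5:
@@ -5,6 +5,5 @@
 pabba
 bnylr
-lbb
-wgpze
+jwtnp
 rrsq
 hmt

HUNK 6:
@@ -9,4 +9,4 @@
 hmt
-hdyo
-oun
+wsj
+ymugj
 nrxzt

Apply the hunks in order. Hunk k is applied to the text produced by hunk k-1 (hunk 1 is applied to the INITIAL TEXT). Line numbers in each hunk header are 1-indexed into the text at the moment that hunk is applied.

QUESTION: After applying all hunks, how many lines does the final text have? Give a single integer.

Hunk 1: at line 3 remove [tveh] add [rstuy,pabba,jffn] -> 15 lines: qzhl fkhna mev rstuy pabba jffn lbb wgpze rrsq hmt nkzg migjm nrxzt jhtln lhpg
Hunk 2: at line 4 remove [jffn] add [bnylr] -> 15 lines: qzhl fkhna mev rstuy pabba bnylr lbb wgpze rrsq hmt nkzg migjm nrxzt jhtln lhpg
Hunk 3: at line 1 remove [mev,rstuy] add [owdxo,lnvf] -> 15 lines: qzhl fkhna owdxo lnvf pabba bnylr lbb wgpze rrsq hmt nkzg migjm nrxzt jhtln lhpg
Hunk 4: at line 9 remove [nkzg,migjm] add [hdyo,oun] -> 15 lines: qzhl fkhna owdxo lnvf pabba bnylr lbb wgpze rrsq hmt hdyo oun nrxzt jhtln lhpg
Hunk 5: at line 5 remove [lbb,wgpze] add [jwtnp] -> 14 lines: qzhl fkhna owdxo lnvf pabba bnylr jwtnp rrsq hmt hdyo oun nrxzt jhtln lhpg
Hunk 6: at line 9 remove [hdyo,oun] add [wsj,ymugj] -> 14 lines: qzhl fkhna owdxo lnvf pabba bnylr jwtnp rrsq hmt wsj ymugj nrxzt jhtln lhpg
Final line count: 14

Answer: 14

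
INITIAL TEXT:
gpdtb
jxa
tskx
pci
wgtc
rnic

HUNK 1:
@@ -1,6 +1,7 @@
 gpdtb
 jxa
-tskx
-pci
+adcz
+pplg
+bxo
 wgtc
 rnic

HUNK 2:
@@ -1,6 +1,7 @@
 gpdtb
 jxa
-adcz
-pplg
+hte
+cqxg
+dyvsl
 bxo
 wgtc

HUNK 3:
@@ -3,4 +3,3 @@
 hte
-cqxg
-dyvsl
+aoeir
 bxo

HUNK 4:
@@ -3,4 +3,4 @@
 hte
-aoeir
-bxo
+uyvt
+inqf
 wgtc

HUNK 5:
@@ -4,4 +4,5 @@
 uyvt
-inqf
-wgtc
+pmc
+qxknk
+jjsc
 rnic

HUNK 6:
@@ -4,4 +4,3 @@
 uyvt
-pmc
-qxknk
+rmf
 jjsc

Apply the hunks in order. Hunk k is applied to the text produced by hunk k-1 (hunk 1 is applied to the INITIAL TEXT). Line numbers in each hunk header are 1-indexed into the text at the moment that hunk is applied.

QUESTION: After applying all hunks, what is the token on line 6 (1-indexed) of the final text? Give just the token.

Answer: jjsc

Derivation:
Hunk 1: at line 1 remove [tskx,pci] add [adcz,pplg,bxo] -> 7 lines: gpdtb jxa adcz pplg bxo wgtc rnic
Hunk 2: at line 1 remove [adcz,pplg] add [hte,cqxg,dyvsl] -> 8 lines: gpdtb jxa hte cqxg dyvsl bxo wgtc rnic
Hunk 3: at line 3 remove [cqxg,dyvsl] add [aoeir] -> 7 lines: gpdtb jxa hte aoeir bxo wgtc rnic
Hunk 4: at line 3 remove [aoeir,bxo] add [uyvt,inqf] -> 7 lines: gpdtb jxa hte uyvt inqf wgtc rnic
Hunk 5: at line 4 remove [inqf,wgtc] add [pmc,qxknk,jjsc] -> 8 lines: gpdtb jxa hte uyvt pmc qxknk jjsc rnic
Hunk 6: at line 4 remove [pmc,qxknk] add [rmf] -> 7 lines: gpdtb jxa hte uyvt rmf jjsc rnic
Final line 6: jjsc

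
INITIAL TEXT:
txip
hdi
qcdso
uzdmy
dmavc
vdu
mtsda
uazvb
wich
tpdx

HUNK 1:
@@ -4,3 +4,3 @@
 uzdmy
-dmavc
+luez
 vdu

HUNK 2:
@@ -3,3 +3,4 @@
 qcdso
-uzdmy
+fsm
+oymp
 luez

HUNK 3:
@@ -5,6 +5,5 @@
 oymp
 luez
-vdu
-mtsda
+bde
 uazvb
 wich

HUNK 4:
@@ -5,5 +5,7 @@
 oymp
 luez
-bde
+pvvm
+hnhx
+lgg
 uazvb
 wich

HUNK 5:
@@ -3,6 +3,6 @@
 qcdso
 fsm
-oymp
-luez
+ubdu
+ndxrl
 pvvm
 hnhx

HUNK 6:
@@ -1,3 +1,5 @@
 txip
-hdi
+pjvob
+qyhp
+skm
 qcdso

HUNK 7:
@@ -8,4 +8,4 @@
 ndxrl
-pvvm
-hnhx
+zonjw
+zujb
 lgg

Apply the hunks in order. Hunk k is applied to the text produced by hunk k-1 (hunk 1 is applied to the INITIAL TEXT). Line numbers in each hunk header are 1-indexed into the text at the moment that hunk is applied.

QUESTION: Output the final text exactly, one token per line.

Hunk 1: at line 4 remove [dmavc] add [luez] -> 10 lines: txip hdi qcdso uzdmy luez vdu mtsda uazvb wich tpdx
Hunk 2: at line 3 remove [uzdmy] add [fsm,oymp] -> 11 lines: txip hdi qcdso fsm oymp luez vdu mtsda uazvb wich tpdx
Hunk 3: at line 5 remove [vdu,mtsda] add [bde] -> 10 lines: txip hdi qcdso fsm oymp luez bde uazvb wich tpdx
Hunk 4: at line 5 remove [bde] add [pvvm,hnhx,lgg] -> 12 lines: txip hdi qcdso fsm oymp luez pvvm hnhx lgg uazvb wich tpdx
Hunk 5: at line 3 remove [oymp,luez] add [ubdu,ndxrl] -> 12 lines: txip hdi qcdso fsm ubdu ndxrl pvvm hnhx lgg uazvb wich tpdx
Hunk 6: at line 1 remove [hdi] add [pjvob,qyhp,skm] -> 14 lines: txip pjvob qyhp skm qcdso fsm ubdu ndxrl pvvm hnhx lgg uazvb wich tpdx
Hunk 7: at line 8 remove [pvvm,hnhx] add [zonjw,zujb] -> 14 lines: txip pjvob qyhp skm qcdso fsm ubdu ndxrl zonjw zujb lgg uazvb wich tpdx

Answer: txip
pjvob
qyhp
skm
qcdso
fsm
ubdu
ndxrl
zonjw
zujb
lgg
uazvb
wich
tpdx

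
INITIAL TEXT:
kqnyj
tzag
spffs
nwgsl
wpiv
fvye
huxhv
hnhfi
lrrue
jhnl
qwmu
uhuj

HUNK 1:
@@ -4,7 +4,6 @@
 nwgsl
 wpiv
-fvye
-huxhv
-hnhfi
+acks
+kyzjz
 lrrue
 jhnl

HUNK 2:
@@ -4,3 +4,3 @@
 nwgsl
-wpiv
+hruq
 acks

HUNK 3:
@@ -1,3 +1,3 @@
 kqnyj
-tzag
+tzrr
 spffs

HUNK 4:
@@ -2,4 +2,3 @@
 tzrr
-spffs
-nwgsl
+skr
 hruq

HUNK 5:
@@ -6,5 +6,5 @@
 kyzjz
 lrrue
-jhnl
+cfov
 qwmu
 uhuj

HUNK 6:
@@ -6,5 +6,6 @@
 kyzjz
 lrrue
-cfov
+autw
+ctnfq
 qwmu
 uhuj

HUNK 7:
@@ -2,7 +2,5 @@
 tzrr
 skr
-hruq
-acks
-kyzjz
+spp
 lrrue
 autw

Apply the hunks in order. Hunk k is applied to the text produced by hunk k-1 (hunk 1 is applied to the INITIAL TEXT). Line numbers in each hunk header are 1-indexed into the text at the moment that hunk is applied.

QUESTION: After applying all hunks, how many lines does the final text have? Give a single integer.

Answer: 9

Derivation:
Hunk 1: at line 4 remove [fvye,huxhv,hnhfi] add [acks,kyzjz] -> 11 lines: kqnyj tzag spffs nwgsl wpiv acks kyzjz lrrue jhnl qwmu uhuj
Hunk 2: at line 4 remove [wpiv] add [hruq] -> 11 lines: kqnyj tzag spffs nwgsl hruq acks kyzjz lrrue jhnl qwmu uhuj
Hunk 3: at line 1 remove [tzag] add [tzrr] -> 11 lines: kqnyj tzrr spffs nwgsl hruq acks kyzjz lrrue jhnl qwmu uhuj
Hunk 4: at line 2 remove [spffs,nwgsl] add [skr] -> 10 lines: kqnyj tzrr skr hruq acks kyzjz lrrue jhnl qwmu uhuj
Hunk 5: at line 6 remove [jhnl] add [cfov] -> 10 lines: kqnyj tzrr skr hruq acks kyzjz lrrue cfov qwmu uhuj
Hunk 6: at line 6 remove [cfov] add [autw,ctnfq] -> 11 lines: kqnyj tzrr skr hruq acks kyzjz lrrue autw ctnfq qwmu uhuj
Hunk 7: at line 2 remove [hruq,acks,kyzjz] add [spp] -> 9 lines: kqnyj tzrr skr spp lrrue autw ctnfq qwmu uhuj
Final line count: 9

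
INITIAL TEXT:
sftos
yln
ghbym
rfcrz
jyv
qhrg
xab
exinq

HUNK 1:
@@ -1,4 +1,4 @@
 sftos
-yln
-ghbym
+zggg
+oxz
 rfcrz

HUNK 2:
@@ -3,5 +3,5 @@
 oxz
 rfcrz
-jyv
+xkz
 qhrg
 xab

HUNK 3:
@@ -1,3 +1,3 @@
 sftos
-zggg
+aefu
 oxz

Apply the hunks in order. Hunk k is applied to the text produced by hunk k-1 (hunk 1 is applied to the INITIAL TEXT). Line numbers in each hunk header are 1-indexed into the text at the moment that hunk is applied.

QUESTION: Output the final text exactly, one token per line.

Answer: sftos
aefu
oxz
rfcrz
xkz
qhrg
xab
exinq

Derivation:
Hunk 1: at line 1 remove [yln,ghbym] add [zggg,oxz] -> 8 lines: sftos zggg oxz rfcrz jyv qhrg xab exinq
Hunk 2: at line 3 remove [jyv] add [xkz] -> 8 lines: sftos zggg oxz rfcrz xkz qhrg xab exinq
Hunk 3: at line 1 remove [zggg] add [aefu] -> 8 lines: sftos aefu oxz rfcrz xkz qhrg xab exinq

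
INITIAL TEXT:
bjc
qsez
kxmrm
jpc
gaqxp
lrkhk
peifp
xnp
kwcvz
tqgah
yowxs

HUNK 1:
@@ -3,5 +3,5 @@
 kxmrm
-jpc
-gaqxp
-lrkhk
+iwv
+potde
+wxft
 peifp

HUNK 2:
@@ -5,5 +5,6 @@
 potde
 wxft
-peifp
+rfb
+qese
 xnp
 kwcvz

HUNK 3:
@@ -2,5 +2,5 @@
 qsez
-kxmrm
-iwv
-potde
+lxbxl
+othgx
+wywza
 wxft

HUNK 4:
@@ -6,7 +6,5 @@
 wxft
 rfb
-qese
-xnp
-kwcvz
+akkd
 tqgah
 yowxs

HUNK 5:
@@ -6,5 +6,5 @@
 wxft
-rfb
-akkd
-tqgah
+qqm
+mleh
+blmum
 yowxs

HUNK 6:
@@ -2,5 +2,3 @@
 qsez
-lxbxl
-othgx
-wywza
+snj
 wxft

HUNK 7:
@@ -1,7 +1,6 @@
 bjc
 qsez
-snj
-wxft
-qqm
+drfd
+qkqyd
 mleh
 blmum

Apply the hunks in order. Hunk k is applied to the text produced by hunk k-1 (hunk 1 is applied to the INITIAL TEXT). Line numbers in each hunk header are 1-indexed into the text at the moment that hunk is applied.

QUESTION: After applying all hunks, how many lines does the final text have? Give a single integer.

Answer: 7

Derivation:
Hunk 1: at line 3 remove [jpc,gaqxp,lrkhk] add [iwv,potde,wxft] -> 11 lines: bjc qsez kxmrm iwv potde wxft peifp xnp kwcvz tqgah yowxs
Hunk 2: at line 5 remove [peifp] add [rfb,qese] -> 12 lines: bjc qsez kxmrm iwv potde wxft rfb qese xnp kwcvz tqgah yowxs
Hunk 3: at line 2 remove [kxmrm,iwv,potde] add [lxbxl,othgx,wywza] -> 12 lines: bjc qsez lxbxl othgx wywza wxft rfb qese xnp kwcvz tqgah yowxs
Hunk 4: at line 6 remove [qese,xnp,kwcvz] add [akkd] -> 10 lines: bjc qsez lxbxl othgx wywza wxft rfb akkd tqgah yowxs
Hunk 5: at line 6 remove [rfb,akkd,tqgah] add [qqm,mleh,blmum] -> 10 lines: bjc qsez lxbxl othgx wywza wxft qqm mleh blmum yowxs
Hunk 6: at line 2 remove [lxbxl,othgx,wywza] add [snj] -> 8 lines: bjc qsez snj wxft qqm mleh blmum yowxs
Hunk 7: at line 1 remove [snj,wxft,qqm] add [drfd,qkqyd] -> 7 lines: bjc qsez drfd qkqyd mleh blmum yowxs
Final line count: 7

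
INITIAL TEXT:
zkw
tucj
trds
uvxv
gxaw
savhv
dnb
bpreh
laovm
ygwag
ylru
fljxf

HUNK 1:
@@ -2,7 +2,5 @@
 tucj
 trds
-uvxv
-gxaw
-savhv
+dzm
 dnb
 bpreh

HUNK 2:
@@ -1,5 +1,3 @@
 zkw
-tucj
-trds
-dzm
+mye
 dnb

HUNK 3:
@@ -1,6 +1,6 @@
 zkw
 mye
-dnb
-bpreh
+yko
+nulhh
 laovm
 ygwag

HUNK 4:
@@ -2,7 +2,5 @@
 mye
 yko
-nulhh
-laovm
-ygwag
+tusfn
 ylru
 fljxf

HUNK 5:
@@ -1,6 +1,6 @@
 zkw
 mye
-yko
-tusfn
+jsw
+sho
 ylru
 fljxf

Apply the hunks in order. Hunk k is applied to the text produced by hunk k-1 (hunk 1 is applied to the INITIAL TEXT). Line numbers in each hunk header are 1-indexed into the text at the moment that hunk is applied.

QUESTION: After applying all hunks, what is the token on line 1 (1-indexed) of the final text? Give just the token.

Answer: zkw

Derivation:
Hunk 1: at line 2 remove [uvxv,gxaw,savhv] add [dzm] -> 10 lines: zkw tucj trds dzm dnb bpreh laovm ygwag ylru fljxf
Hunk 2: at line 1 remove [tucj,trds,dzm] add [mye] -> 8 lines: zkw mye dnb bpreh laovm ygwag ylru fljxf
Hunk 3: at line 1 remove [dnb,bpreh] add [yko,nulhh] -> 8 lines: zkw mye yko nulhh laovm ygwag ylru fljxf
Hunk 4: at line 2 remove [nulhh,laovm,ygwag] add [tusfn] -> 6 lines: zkw mye yko tusfn ylru fljxf
Hunk 5: at line 1 remove [yko,tusfn] add [jsw,sho] -> 6 lines: zkw mye jsw sho ylru fljxf
Final line 1: zkw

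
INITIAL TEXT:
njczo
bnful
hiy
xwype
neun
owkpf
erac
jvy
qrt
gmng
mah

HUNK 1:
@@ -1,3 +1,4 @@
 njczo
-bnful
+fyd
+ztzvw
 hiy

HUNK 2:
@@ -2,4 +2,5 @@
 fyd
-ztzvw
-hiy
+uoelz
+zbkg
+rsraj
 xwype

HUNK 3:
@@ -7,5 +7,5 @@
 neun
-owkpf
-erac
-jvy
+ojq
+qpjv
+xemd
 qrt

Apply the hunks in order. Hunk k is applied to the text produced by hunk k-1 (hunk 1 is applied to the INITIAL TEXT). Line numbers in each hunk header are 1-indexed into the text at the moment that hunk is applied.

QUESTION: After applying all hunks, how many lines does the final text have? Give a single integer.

Answer: 13

Derivation:
Hunk 1: at line 1 remove [bnful] add [fyd,ztzvw] -> 12 lines: njczo fyd ztzvw hiy xwype neun owkpf erac jvy qrt gmng mah
Hunk 2: at line 2 remove [ztzvw,hiy] add [uoelz,zbkg,rsraj] -> 13 lines: njczo fyd uoelz zbkg rsraj xwype neun owkpf erac jvy qrt gmng mah
Hunk 3: at line 7 remove [owkpf,erac,jvy] add [ojq,qpjv,xemd] -> 13 lines: njczo fyd uoelz zbkg rsraj xwype neun ojq qpjv xemd qrt gmng mah
Final line count: 13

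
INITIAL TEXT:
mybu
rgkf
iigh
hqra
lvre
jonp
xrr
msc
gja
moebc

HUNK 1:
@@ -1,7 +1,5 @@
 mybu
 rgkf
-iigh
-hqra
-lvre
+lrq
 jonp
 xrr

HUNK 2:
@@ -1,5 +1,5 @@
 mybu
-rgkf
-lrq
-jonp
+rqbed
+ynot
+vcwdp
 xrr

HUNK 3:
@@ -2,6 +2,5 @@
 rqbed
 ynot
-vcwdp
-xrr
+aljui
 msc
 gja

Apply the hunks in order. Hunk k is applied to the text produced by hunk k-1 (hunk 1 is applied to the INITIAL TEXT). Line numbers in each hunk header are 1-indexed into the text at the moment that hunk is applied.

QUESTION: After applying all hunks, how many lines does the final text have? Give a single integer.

Hunk 1: at line 1 remove [iigh,hqra,lvre] add [lrq] -> 8 lines: mybu rgkf lrq jonp xrr msc gja moebc
Hunk 2: at line 1 remove [rgkf,lrq,jonp] add [rqbed,ynot,vcwdp] -> 8 lines: mybu rqbed ynot vcwdp xrr msc gja moebc
Hunk 3: at line 2 remove [vcwdp,xrr] add [aljui] -> 7 lines: mybu rqbed ynot aljui msc gja moebc
Final line count: 7

Answer: 7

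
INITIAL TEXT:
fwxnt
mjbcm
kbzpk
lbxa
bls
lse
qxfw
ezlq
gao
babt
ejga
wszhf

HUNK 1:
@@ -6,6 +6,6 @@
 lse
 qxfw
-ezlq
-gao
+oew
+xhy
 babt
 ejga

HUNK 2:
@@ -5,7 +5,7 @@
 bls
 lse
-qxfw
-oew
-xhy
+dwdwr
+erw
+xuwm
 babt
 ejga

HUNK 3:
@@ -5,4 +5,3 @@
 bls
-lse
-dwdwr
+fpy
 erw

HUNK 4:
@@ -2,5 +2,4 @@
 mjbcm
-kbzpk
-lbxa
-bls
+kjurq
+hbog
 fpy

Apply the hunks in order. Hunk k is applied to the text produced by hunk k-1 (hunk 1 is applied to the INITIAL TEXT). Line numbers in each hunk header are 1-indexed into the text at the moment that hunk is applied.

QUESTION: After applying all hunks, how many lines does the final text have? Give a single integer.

Answer: 10

Derivation:
Hunk 1: at line 6 remove [ezlq,gao] add [oew,xhy] -> 12 lines: fwxnt mjbcm kbzpk lbxa bls lse qxfw oew xhy babt ejga wszhf
Hunk 2: at line 5 remove [qxfw,oew,xhy] add [dwdwr,erw,xuwm] -> 12 lines: fwxnt mjbcm kbzpk lbxa bls lse dwdwr erw xuwm babt ejga wszhf
Hunk 3: at line 5 remove [lse,dwdwr] add [fpy] -> 11 lines: fwxnt mjbcm kbzpk lbxa bls fpy erw xuwm babt ejga wszhf
Hunk 4: at line 2 remove [kbzpk,lbxa,bls] add [kjurq,hbog] -> 10 lines: fwxnt mjbcm kjurq hbog fpy erw xuwm babt ejga wszhf
Final line count: 10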